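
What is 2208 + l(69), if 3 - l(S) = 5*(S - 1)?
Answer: 1871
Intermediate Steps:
l(S) = 8 - 5*S (l(S) = 3 - 5*(S - 1) = 3 - 5*(-1 + S) = 3 - (-5 + 5*S) = 3 + (5 - 5*S) = 8 - 5*S)
2208 + l(69) = 2208 + (8 - 5*69) = 2208 + (8 - 345) = 2208 - 337 = 1871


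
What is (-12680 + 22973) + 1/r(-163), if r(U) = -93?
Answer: 957248/93 ≈ 10293.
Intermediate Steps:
(-12680 + 22973) + 1/r(-163) = (-12680 + 22973) + 1/(-93) = 10293 - 1/93 = 957248/93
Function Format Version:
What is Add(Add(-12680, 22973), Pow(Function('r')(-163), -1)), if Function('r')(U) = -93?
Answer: Rational(957248, 93) ≈ 10293.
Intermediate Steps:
Add(Add(-12680, 22973), Pow(Function('r')(-163), -1)) = Add(Add(-12680, 22973), Pow(-93, -1)) = Add(10293, Rational(-1, 93)) = Rational(957248, 93)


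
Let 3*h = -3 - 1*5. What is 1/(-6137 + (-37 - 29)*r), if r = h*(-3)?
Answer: -1/6665 ≈ -0.00015004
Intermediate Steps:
h = -8/3 (h = (-3 - 1*5)/3 = (-3 - 5)/3 = (⅓)*(-8) = -8/3 ≈ -2.6667)
r = 8 (r = -8/3*(-3) = 8)
1/(-6137 + (-37 - 29)*r) = 1/(-6137 + (-37 - 29)*8) = 1/(-6137 - 66*8) = 1/(-6137 - 528) = 1/(-6665) = -1/6665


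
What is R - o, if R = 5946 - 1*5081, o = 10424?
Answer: -9559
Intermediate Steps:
R = 865 (R = 5946 - 5081 = 865)
R - o = 865 - 1*10424 = 865 - 10424 = -9559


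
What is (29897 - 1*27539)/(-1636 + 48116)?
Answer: 1179/23240 ≈ 0.050731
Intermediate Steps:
(29897 - 1*27539)/(-1636 + 48116) = (29897 - 27539)/46480 = 2358*(1/46480) = 1179/23240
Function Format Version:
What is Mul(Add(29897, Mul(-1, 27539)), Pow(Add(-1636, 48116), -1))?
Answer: Rational(1179, 23240) ≈ 0.050731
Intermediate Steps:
Mul(Add(29897, Mul(-1, 27539)), Pow(Add(-1636, 48116), -1)) = Mul(Add(29897, -27539), Pow(46480, -1)) = Mul(2358, Rational(1, 46480)) = Rational(1179, 23240)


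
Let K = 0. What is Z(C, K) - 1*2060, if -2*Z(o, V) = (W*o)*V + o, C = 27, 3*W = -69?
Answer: -4147/2 ≈ -2073.5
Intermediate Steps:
W = -23 (W = (⅓)*(-69) = -23)
Z(o, V) = -o/2 + 23*V*o/2 (Z(o, V) = -((-23*o)*V + o)/2 = -(-23*V*o + o)/2 = -(o - 23*V*o)/2 = -o/2 + 23*V*o/2)
Z(C, K) - 1*2060 = (½)*27*(-1 + 23*0) - 1*2060 = (½)*27*(-1 + 0) - 2060 = (½)*27*(-1) - 2060 = -27/2 - 2060 = -4147/2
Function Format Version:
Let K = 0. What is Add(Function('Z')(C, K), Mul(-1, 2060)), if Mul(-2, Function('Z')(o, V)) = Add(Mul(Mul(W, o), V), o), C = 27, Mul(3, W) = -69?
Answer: Rational(-4147, 2) ≈ -2073.5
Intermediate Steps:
W = -23 (W = Mul(Rational(1, 3), -69) = -23)
Function('Z')(o, V) = Add(Mul(Rational(-1, 2), o), Mul(Rational(23, 2), V, o)) (Function('Z')(o, V) = Mul(Rational(-1, 2), Add(Mul(Mul(-23, o), V), o)) = Mul(Rational(-1, 2), Add(Mul(-23, V, o), o)) = Mul(Rational(-1, 2), Add(o, Mul(-23, V, o))) = Add(Mul(Rational(-1, 2), o), Mul(Rational(23, 2), V, o)))
Add(Function('Z')(C, K), Mul(-1, 2060)) = Add(Mul(Rational(1, 2), 27, Add(-1, Mul(23, 0))), Mul(-1, 2060)) = Add(Mul(Rational(1, 2), 27, Add(-1, 0)), -2060) = Add(Mul(Rational(1, 2), 27, -1), -2060) = Add(Rational(-27, 2), -2060) = Rational(-4147, 2)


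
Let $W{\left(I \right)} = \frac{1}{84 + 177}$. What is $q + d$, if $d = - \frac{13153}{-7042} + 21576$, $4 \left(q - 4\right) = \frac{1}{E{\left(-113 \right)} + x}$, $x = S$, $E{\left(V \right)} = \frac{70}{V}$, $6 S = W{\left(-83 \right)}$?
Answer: $\frac{1188750642538}{55082021} \approx 21581.0$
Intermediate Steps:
$W{\left(I \right)} = \frac{1}{261}$
$S = \frac{1}{1566}$ ($S = \frac{1}{6} \cdot \frac{1}{261} = \frac{1}{1566} \approx 0.00063857$)
$x = \frac{1}{1566} \approx 0.00063857$
$q = \frac{787577}{219014}$ ($q = 4 + \frac{1}{4 \left(\frac{70}{-113} + \frac{1}{1566}\right)} = 4 + \frac{1}{4 \left(70 \left(- \frac{1}{113}\right) + \frac{1}{1566}\right)} = 4 + \frac{1}{4 \left(- \frac{70}{113} + \frac{1}{1566}\right)} = 4 + \frac{1}{4 \left(- \frac{109507}{176958}\right)} = 4 + \frac{1}{4} \left(- \frac{176958}{109507}\right) = 4 - \frac{88479}{219014} = \frac{787577}{219014} \approx 3.596$)
$d = \frac{21707335}{1006}$ ($d = \left(-13153\right) \left(- \frac{1}{7042}\right) + 21576 = \frac{1879}{1006} + 21576 = \frac{21707335}{1006} \approx 21578.0$)
$q + d = \frac{787577}{219014} + \frac{21707335}{1006} = \frac{1188750642538}{55082021}$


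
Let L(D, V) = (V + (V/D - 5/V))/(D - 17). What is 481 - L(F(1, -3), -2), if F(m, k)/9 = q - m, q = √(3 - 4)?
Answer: 3277187/6813 + 151*I/13626 ≈ 481.02 + 0.011082*I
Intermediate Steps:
q = I (q = √(-1) = I ≈ 1.0*I)
F(m, k) = -9*m + 9*I (F(m, k) = 9*(I - m) = -9*m + 9*I)
L(D, V) = (V - 5/V + V/D)/(-17 + D) (L(D, V) = (V + (-5/V + V/D))/(-17 + D) = (V - 5/V + V/D)/(-17 + D))
481 - L(F(1, -3), -2) = 481 - ((-2)² - 5*(-9*1 + 9*I) + (-9*1 + 9*I)*(-2)²)/((-9*1 + 9*I)*(-2)*(-17 + (-9*1 + 9*I))) = 481 - (-1)*(4 - 5*(-9 + 9*I) + (-9 + 9*I)*4)/((-9 + 9*I)*2*(-17 + (-9 + 9*I))) = 481 - (-9 - 9*I)/162*(-1)*(4 + (45 - 45*I) + (-36 + 36*I))/(2*(-26 + 9*I)) = 481 - (-9 - 9*I)/162*(-1)*(-26 - 9*I)/757*(13 - 9*I)/2 = 481 - (-1)*(-26 - 9*I)*(-9 - 9*I)*(13 - 9*I)/245268 = 481 + (-26 - 9*I)*(-9 - 9*I)*(13 - 9*I)/245268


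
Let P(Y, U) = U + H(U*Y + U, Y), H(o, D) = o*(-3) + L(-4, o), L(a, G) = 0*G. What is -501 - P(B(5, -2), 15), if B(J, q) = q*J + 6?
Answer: -651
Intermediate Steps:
L(a, G) = 0
B(J, q) = 6 + J*q (B(J, q) = J*q + 6 = 6 + J*q)
H(o, D) = -3*o (H(o, D) = o*(-3) + 0 = -3*o + 0 = -3*o)
P(Y, U) = -2*U - 3*U*Y (P(Y, U) = U - 3*(U*Y + U) = U - 3*(U + U*Y) = U + (-3*U - 3*U*Y) = -2*U - 3*U*Y)
-501 - P(B(5, -2), 15) = -501 - 15*(-2 - 3*(6 + 5*(-2))) = -501 - 15*(-2 - 3*(6 - 10)) = -501 - 15*(-2 - 3*(-4)) = -501 - 15*(-2 + 12) = -501 - 15*10 = -501 - 1*150 = -501 - 150 = -651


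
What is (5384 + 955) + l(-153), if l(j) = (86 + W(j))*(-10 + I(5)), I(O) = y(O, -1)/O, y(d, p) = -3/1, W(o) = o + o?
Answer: 8671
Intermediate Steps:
W(o) = 2*o
y(d, p) = -3 (y(d, p) = -3*1 = -3)
I(O) = -3/O
l(j) = -4558/5 - 106*j/5 (l(j) = (86 + 2*j)*(-10 - 3/5) = (86 + 2*j)*(-53/5) = -4558/5 - 106*j/5)
(5384 + 955) + l(-153) = (5384 + 955) + (-4558/5 - 106/5*(-153)) = 6339 + (-4558/5 + 16218/5) = 6339 + 2332 = 8671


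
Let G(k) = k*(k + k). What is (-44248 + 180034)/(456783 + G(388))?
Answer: 135786/757871 ≈ 0.17917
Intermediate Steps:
G(k) = 2*k² (G(k) = k*(2*k) = 2*k²)
(-44248 + 180034)/(456783 + G(388)) = (-44248 + 180034)/(456783 + 2*388²) = 135786/(456783 + 2*150544) = 135786/(456783 + 301088) = 135786/757871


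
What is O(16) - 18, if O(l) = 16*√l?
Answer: 46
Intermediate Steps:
O(16) - 18 = 16*√16 - 18 = 16*4 - 18 = 64 - 18 = 46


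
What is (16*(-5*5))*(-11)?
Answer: 4400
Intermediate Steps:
(16*(-5*5))*(-11) = (16*(-25))*(-11) = -400*(-11) = 4400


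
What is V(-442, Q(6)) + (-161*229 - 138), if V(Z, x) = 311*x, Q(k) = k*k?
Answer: -25811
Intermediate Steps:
Q(k) = k²
V(-442, Q(6)) + (-161*229 - 138) = 311*6² + (-161*229 - 138) = 311*36 + (-36869 - 138) = 11196 - 37007 = -25811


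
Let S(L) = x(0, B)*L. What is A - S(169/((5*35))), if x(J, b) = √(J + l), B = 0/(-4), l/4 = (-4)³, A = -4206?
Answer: -4206 - 2704*I/175 ≈ -4206.0 - 15.451*I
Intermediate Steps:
l = -256 (l = 4*(-4)³ = 4*(-64) = -256)
B = 0 (B = 0*(-¼) = 0)
x(J, b) = √(-256 + J) (x(J, b) = √(J - 256) = √(-256 + J))
S(L) = 16*I*L (S(L) = √(-256 + 0)*L = √(-256)*L = (16*I)*L = 16*I*L)
A - S(169/((5*35))) = -4206 - 16*I*169/((5*35)) = -4206 - 16*I*169/175 = -4206 - 2704*I/175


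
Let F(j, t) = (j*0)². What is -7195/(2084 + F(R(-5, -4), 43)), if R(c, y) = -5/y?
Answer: -7195/2084 ≈ -3.4525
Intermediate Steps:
F(j, t) = 0 (F(j, t) = 0² = 0)
-7195/(2084 + F(R(-5, -4), 43)) = -7195/(2084 + 0) = -7195/2084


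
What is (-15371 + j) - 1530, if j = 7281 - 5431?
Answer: -15051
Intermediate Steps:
j = 1850
(-15371 + j) - 1530 = (-15371 + 1850) - 1530 = -13521 - 1530 = -15051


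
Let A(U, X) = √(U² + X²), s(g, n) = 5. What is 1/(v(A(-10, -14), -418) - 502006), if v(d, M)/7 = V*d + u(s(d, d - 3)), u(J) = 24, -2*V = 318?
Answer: -250919/125737351310 + 1113*√74/125737351310 ≈ -1.9194e-6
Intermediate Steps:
V = -159 (V = -½*318 = -159)
v(d, M) = 168 - 1113*d (v(d, M) = 7*(-159*d + 24) = 7*(24 - 159*d) = 168 - 1113*d)
1/(v(A(-10, -14), -418) - 502006) = 1/((168 - 1113*√((-10)² + (-14)²)) - 502006) = 1/((168 - 1113*√(100 + 196)) - 502006) = 1/((168 - 2226*√74) - 502006) = 1/(-501838 - 2226*√74)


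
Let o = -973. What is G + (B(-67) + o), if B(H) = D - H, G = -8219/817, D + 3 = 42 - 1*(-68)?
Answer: -661002/817 ≈ -809.06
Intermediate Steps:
D = 107 (D = -3 + (42 - 1*(-68)) = -3 + (42 + 68) = -3 + 110 = 107)
G = -8219/817 (G = -8219*1/817 = -8219/817 ≈ -10.060)
B(H) = 107 - H
G + (B(-67) + o) = -8219/817 + ((107 - 1*(-67)) - 973) = -8219/817 + ((107 + 67) - 973) = -8219/817 + (174 - 973) = -8219/817 - 799 = -661002/817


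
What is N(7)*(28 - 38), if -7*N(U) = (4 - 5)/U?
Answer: -10/49 ≈ -0.20408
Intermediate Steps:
N(U) = 1/(7*U) (N(U) = -(4 - 5)/(7*U) = -(-1)/(7*U) = 1/(7*U))
N(7)*(28 - 38) = ((⅐)/7)*(28 - 38) = ((⅐)*(⅐))*(-10) = (1/49)*(-10) = -10/49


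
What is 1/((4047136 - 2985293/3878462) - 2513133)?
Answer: 3878462/5949569358093 ≈ 6.5189e-7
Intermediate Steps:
1/((4047136 - 2985293/3878462) - 2513133) = 1/(15696660199539/3878462 - 2513133) = 1/(5949569358093/3878462) = 3878462/5949569358093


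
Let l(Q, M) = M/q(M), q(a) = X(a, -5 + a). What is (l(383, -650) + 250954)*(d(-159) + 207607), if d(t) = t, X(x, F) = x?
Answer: 52060112840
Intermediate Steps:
q(a) = a
l(Q, M) = 1 (l(Q, M) = M/M = 1)
(l(383, -650) + 250954)*(d(-159) + 207607) = (1 + 250954)*(-159 + 207607) = 250955*207448 = 52060112840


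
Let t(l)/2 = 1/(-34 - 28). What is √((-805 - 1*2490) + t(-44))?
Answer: I*√3166526/31 ≈ 57.402*I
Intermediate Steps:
t(l) = -1/31 (t(l) = 2/(-34 - 28) = 2/(-62) = 2*(-1/62) = -1/31)
√((-805 - 1*2490) + t(-44)) = √((-805 - 1*2490) - 1/31) = √((-805 - 2490) - 1/31) = √(-3295 - 1/31) = √(-102146/31) = I*√3166526/31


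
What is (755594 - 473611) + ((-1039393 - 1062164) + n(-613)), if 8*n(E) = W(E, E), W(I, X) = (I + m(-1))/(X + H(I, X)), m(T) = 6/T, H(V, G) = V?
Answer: -17846381173/9808 ≈ -1.8196e+6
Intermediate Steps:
W(I, X) = (-6 + I)/(I + X) (W(I, X) = (I + 6/(-1))/(X + I) = (I + 6*(-1))/(I + X) = (I - 6)/(I + X) = (-6 + I)/(I + X))
n(E) = (-6 + E)/(16*E) (n(E) = ((-6 + E)/(E + E))/8 = ((-6 + E)/((2*E)))/8 = ((1/(2*E))*(-6 + E))/8 = ((-6 + E)/(2*E))/8 = (-6 + E)/(16*E))
(755594 - 473611) + ((-1039393 - 1062164) + n(-613)) = (755594 - 473611) + ((-1039393 - 1062164) + (1/16)*(-6 - 613)/(-613)) = 281983 + (-2101557 + (1/16)*(-1/613)*(-619)) = 281983 + (-2101557 + 619/9808) = 281983 - 20612070437/9808 = -17846381173/9808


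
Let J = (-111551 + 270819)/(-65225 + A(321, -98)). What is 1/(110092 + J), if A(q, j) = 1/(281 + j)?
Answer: 5968087/657024060982 ≈ 9.0835e-6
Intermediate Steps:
J = -14573022/5968087 (J = (-111551 + 270819)/(-65225 + 1/(281 - 98)) = 159268/(-65225 + 1/183) = 159268/(-11936174/183) = 159268*(-183/11936174) = -14573022/5968087 ≈ -2.4418)
1/(110092 + J) = 1/(110092 - 14573022/5968087) = 1/(657024060982/5968087) = 5968087/657024060982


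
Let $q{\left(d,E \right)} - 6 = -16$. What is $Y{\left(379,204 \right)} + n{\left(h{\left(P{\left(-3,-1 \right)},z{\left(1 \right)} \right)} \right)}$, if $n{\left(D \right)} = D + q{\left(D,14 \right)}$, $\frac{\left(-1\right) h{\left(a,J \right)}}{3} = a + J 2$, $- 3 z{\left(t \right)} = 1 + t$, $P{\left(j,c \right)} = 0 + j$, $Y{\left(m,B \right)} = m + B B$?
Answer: $41998$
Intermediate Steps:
$q{\left(d,E \right)} = -10$ ($q{\left(d,E \right)} = 6 - 16 = -10$)
$Y{\left(m,B \right)} = m + B^{2}$
$P{\left(j,c \right)} = j$
$z{\left(t \right)} = - \frac{1}{3} - \frac{t}{3}$ ($z{\left(t \right)} = - \frac{1 + t}{3} = - \frac{1}{3} - \frac{t}{3}$)
$h{\left(a,J \right)} = - 6 J - 3 a$ ($h{\left(a,J \right)} = - 3 \left(a + J 2\right) = - 3 \left(a + 2 J\right) = - 6 J - 3 a$)
$n{\left(D \right)} = -10 + D$ ($n{\left(D \right)} = D - 10 = -10 + D$)
$Y{\left(379,204 \right)} + n{\left(h{\left(P{\left(-3,-1 \right)},z{\left(1 \right)} \right)} \right)} = \left(379 + 204^{2}\right) - \left(1 + 6 \left(- \frac{1}{3} - \frac{1}{3}\right)\right) = \left(379 + 41616\right) - \left(1 + 6 \left(- \frac{1}{3} - \frac{1}{3}\right)\right) = 41995 + \left(-10 + \left(\left(-6\right) \left(- \frac{2}{3}\right) + 9\right)\right) = 41995 + \left(-10 + \left(4 + 9\right)\right) = 41995 + \left(-10 + 13\right) = 41995 + 3 = 41998$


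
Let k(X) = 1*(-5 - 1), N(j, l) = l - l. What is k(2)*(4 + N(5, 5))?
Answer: -24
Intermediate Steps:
N(j, l) = 0
k(X) = -6 (k(X) = 1*(-6) = -6)
k(2)*(4 + N(5, 5)) = -6*(4 + 0) = -6*4 = -24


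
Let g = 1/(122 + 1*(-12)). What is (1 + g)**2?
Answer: 12321/12100 ≈ 1.0183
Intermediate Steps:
g = 1/110 (g = 1/(122 - 12) = 1/110 ≈ 0.0090909)
(1 + g)**2 = (1 + 1/110)**2 = (111/110)**2 = 12321/12100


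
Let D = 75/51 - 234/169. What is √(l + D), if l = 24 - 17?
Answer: 3*√38454/221 ≈ 2.6619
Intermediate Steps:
D = 19/221 (D = 75*(1/51) - 234*1/169 = 25/17 - 18/13 = 19/221 ≈ 0.085973)
l = 7
√(l + D) = √(7 + 19/221) = √(1566/221) = 3*√38454/221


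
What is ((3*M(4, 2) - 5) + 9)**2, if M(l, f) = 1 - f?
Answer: 1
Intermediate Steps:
((3*M(4, 2) - 5) + 9)**2 = ((3*(1 - 1*2) - 5) + 9)**2 = ((3*(1 - 2) - 5) + 9)**2 = ((3*(-1) - 5) + 9)**2 = ((-3 - 5) + 9)**2 = (-8 + 9)**2 = 1**2 = 1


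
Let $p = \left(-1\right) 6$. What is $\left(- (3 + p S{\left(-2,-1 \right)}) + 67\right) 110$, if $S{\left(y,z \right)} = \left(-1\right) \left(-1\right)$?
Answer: $7700$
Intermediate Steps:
$S{\left(y,z \right)} = 1$
$p = -6$
$\left(- (3 + p S{\left(-2,-1 \right)}) + 67\right) 110 = \left(- (3 - 6) + 67\right) 110 = \left(\left(-1\right) \left(-3\right) + 67\right) 110 = \left(3 + 67\right) 110 = 70 \cdot 110 = 7700$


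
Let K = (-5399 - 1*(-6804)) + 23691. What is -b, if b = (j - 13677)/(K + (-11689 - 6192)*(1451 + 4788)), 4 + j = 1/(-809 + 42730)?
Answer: -573521200/4675636223423 ≈ -0.00012266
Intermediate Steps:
K = 25096 (K = (-5399 + 6804) + 23691 = 1405 + 23691 = 25096)
j = -167683/41921 (j = -4 + 1/(-809 + 42730) = -4 + 1/41921 = -167683/41921 ≈ -4.0000)
b = 573521200/4675636223423 (b = (-167683/41921 - 13677)/(25096 + (-11689 - 6192)*(1451 + 4788)) = -573521200/(41921*(25096 - 17881*6239)) = -573521200/(41921*(25096 - 111559559)) = -573521200/41921/(-111534463) = -573521200/41921*(-1/111534463) = 573521200/4675636223423 ≈ 0.00012266)
-b = -1*573521200/4675636223423 = -573521200/4675636223423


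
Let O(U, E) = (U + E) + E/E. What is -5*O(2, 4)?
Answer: -35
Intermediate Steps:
O(U, E) = 1 + E + U (O(U, E) = (E + U) + 1 = 1 + E + U)
-5*O(2, 4) = -5*(1 + 4 + 2) = -5*7 = -35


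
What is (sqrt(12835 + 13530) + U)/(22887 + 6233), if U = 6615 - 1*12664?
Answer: -6049/29120 + sqrt(26365)/29120 ≈ -0.20215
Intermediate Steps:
U = -6049 (U = 6615 - 12664 = -6049)
(sqrt(12835 + 13530) + U)/(22887 + 6233) = (sqrt(12835 + 13530) - 6049)/(22887 + 6233) = (sqrt(26365) - 6049)/29120 = (-6049 + sqrt(26365))*(1/29120) = -6049/29120 + sqrt(26365)/29120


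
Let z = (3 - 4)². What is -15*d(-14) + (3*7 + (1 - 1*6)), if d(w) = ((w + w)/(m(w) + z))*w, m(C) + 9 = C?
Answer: 3116/11 ≈ 283.27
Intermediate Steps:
m(C) = -9 + C
z = 1 (z = (-1)² = 1)
d(w) = 2*w²/(-8 + w) (d(w) = ((w + w)/((-9 + w) + 1))*w = ((2*w)/(-8 + w))*w = (2*w/(-8 + w))*w = 2*w²/(-8 + w))
-15*d(-14) + (3*7 + (1 - 1*6)) = -30*(-14)²/(-8 - 14) + (3*7 + (1 - 1*6)) = -30*196/(-22) + (21 + (1 - 6)) = -30*196*(-1)/22 + (21 - 5) = -15*(-196/11) + 16 = 2940/11 + 16 = 3116/11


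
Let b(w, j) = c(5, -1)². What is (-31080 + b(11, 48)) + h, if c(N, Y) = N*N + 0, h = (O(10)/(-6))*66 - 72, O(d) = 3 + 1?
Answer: -30571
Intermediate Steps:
O(d) = 4
h = -116 (h = (4/(-6))*66 - 72 = (4*(-⅙))*66 - 72 = -⅔*66 - 72 = -44 - 72 = -116)
c(N, Y) = N² (c(N, Y) = N² + 0 = N²)
b(w, j) = 625 (b(w, j) = (5²)² = 25² = 625)
(-31080 + b(11, 48)) + h = (-31080 + 625) - 116 = -30455 - 116 = -30571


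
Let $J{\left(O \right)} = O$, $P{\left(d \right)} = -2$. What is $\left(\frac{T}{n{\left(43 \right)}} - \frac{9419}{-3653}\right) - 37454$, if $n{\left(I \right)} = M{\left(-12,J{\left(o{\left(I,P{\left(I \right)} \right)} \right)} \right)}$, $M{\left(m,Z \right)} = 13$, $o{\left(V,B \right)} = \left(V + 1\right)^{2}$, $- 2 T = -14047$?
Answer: $- \frac{269672879}{7306} \approx -36911.0$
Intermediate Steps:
$T = \frac{14047}{2}$ ($T = \left(- \frac{1}{2}\right) \left(-14047\right) = \frac{14047}{2} \approx 7023.5$)
$o{\left(V,B \right)} = \left(1 + V\right)^{2}$
$n{\left(I \right)} = 13$
$\left(\frac{T}{n{\left(43 \right)}} - \frac{9419}{-3653}\right) - 37454 = \left(\frac{14047}{2 \cdot 13} - \frac{9419}{-3653}\right) - 37454 = \left(\frac{14047}{2} \cdot \frac{1}{13} - - \frac{9419}{3653}\right) - 37454 = \left(\frac{14047}{26} + \frac{9419}{3653}\right) - 37454 = \frac{3966045}{7306} - 37454 = - \frac{269672879}{7306}$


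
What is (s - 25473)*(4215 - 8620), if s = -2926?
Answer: 125097595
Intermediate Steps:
(s - 25473)*(4215 - 8620) = (-2926 - 25473)*(4215 - 8620) = -28399*(-4405) = 125097595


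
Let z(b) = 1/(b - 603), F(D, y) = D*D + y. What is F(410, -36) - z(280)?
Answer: 54284673/323 ≈ 1.6806e+5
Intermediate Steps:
F(D, y) = y + D² (F(D, y) = D² + y = y + D²)
z(b) = 1/(-603 + b)
F(410, -36) - z(280) = (-36 + 410²) - 1/(-603 + 280) = (-36 + 168100) - 1/(-323) = 168064 - 1*(-1/323) = 168064 + 1/323 = 54284673/323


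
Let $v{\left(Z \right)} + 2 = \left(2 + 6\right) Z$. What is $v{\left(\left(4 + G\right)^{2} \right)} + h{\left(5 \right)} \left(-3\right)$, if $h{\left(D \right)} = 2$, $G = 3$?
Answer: $384$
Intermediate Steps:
$v{\left(Z \right)} = -2 + 8 Z$ ($v{\left(Z \right)} = -2 + \left(2 + 6\right) Z = -2 + 8 Z$)
$v{\left(\left(4 + G\right)^{2} \right)} + h{\left(5 \right)} \left(-3\right) = \left(-2 + 8 \left(4 + 3\right)^{2}\right) + 2 \left(-3\right) = \left(-2 + 8 \cdot 7^{2}\right) - 6 = \left(-2 + 8 \cdot 49\right) - 6 = \left(-2 + 392\right) - 6 = 390 - 6 = 384$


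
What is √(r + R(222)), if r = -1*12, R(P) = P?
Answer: √210 ≈ 14.491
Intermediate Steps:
r = -12
√(r + R(222)) = √(-12 + 222) = √210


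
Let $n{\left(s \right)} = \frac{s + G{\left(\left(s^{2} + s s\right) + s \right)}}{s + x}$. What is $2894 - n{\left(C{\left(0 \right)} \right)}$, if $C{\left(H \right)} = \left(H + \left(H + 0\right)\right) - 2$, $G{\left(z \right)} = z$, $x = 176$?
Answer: $\frac{251776}{87} \approx 2894.0$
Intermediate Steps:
$C{\left(H \right)} = -2 + 2 H$ ($C{\left(H \right)} = \left(H + H\right) - 2 = 2 H - 2 = -2 + 2 H$)
$n{\left(s \right)} = \frac{2 s + 2 s^{2}}{176 + s}$ ($n{\left(s \right)} = \frac{s + \left(\left(s^{2} + s s\right) + s\right)}{s + 176} = \frac{s + \left(\left(s^{2} + s^{2}\right) + s\right)}{176 + s} = \frac{s + \left(2 s^{2} + s\right)}{176 + s} = \frac{s + \left(s + 2 s^{2}\right)}{176 + s} = \frac{2 s + 2 s^{2}}{176 + s}$)
$2894 - n{\left(C{\left(0 \right)} \right)} = 2894 - \frac{2 \left(-2 + 2 \cdot 0\right) \left(1 + \left(-2 + 2 \cdot 0\right)\right)}{176 + \left(-2 + 2 \cdot 0\right)} = 2894 - \frac{2 \left(-2 + 0\right) \left(1 + \left(-2 + 0\right)\right)}{176 + \left(-2 + 0\right)} = 2894 - 2 \left(-2\right) \frac{1}{176 - 2} \left(1 - 2\right) = 2894 - 2 \left(-2\right) \frac{1}{174} \left(-1\right) = 2894 - \frac{2}{87} = \frac{251776}{87}$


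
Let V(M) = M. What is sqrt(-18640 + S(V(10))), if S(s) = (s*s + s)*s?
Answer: 2*I*sqrt(4385) ≈ 132.44*I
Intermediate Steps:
S(s) = s*(s + s**2) (S(s) = (s**2 + s)*s = (s + s**2)*s = s*(s + s**2))
sqrt(-18640 + S(V(10))) = sqrt(-18640 + 10**2*(1 + 10)) = sqrt(-18640 + 100*11) = sqrt(-18640 + 1100) = sqrt(-17540) = 2*I*sqrt(4385)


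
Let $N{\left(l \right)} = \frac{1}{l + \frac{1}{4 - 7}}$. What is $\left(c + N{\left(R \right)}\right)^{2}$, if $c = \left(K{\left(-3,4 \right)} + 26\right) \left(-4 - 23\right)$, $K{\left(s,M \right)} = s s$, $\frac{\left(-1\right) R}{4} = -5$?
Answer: $\frac{3108285504}{3481} \approx 8.9293 \cdot 10^{5}$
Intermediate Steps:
$R = 20$ ($R = \left(-4\right) \left(-5\right) = 20$)
$K{\left(s,M \right)} = s^{2}$
$N{\left(l \right)} = \frac{1}{- \frac{1}{3} + l}$ ($N{\left(l \right)} = \frac{1}{l + \frac{1}{-3}} = \frac{1}{l - \frac{1}{3}} = \frac{1}{- \frac{1}{3} + l}$)
$c = -945$ ($c = \left(\left(-3\right)^{2} + 26\right) \left(-4 - 23\right) = \left(9 + 26\right) \left(-27\right) = 35 \left(-27\right) = -945$)
$\left(c + N{\left(R \right)}\right)^{2} = \left(-945 + \frac{3}{-1 + 3 \cdot 20}\right)^{2} = \left(-945 + \frac{3}{-1 + 60}\right)^{2} = \left(-945 + \frac{3}{59}\right)^{2} = \left(- \frac{55752}{59}\right)^{2} = \frac{3108285504}{3481}$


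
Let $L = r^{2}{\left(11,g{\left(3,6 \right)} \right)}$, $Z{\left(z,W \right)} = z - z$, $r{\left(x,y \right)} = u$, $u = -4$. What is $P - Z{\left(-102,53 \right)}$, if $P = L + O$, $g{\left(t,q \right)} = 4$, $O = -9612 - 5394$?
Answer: $-14990$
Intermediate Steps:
$O = -15006$ ($O = -9612 - 5394 = -15006$)
$r{\left(x,y \right)} = -4$
$Z{\left(z,W \right)} = 0$
$L = 16$ ($L = \left(-4\right)^{2} = 16$)
$P = -14990$ ($P = 16 - 15006 = -14990$)
$P - Z{\left(-102,53 \right)} = -14990 - 0 = -14990 + 0 = -14990$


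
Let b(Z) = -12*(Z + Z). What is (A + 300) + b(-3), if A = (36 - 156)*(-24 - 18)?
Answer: 5412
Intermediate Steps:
A = 5040 (A = -120*(-42) = 5040)
b(Z) = -24*Z
(A + 300) + b(-3) = (5040 + 300) - 24*(-3) = 5340 + 72 = 5412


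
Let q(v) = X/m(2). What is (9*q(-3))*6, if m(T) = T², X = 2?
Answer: 27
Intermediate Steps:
q(v) = ½ (q(v) = 2/(2²) = 2/4 = 2*(¼) = ½)
(9*q(-3))*6 = (9*(½))*6 = (9/2)*6 = 27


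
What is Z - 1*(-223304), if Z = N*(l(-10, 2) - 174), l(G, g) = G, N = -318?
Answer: 281816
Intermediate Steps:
Z = 58512 (Z = -318*(-10 - 174) = -318*(-184) = 58512)
Z - 1*(-223304) = 58512 - 1*(-223304) = 58512 + 223304 = 281816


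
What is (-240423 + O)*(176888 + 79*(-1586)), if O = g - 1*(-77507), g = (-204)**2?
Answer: -6258352200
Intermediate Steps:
g = 41616
O = 119123 (O = 41616 - 1*(-77507) = 41616 + 77507 = 119123)
(-240423 + O)*(176888 + 79*(-1586)) = (-240423 + 119123)*(176888 + 79*(-1586)) = -121300*(176888 - 125294) = -121300*51594 = -6258352200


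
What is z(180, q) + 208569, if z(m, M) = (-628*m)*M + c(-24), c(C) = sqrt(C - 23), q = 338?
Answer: -37998951 + I*sqrt(47) ≈ -3.7999e+7 + 6.8557*I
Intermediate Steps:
c(C) = sqrt(-23 + C)
z(m, M) = I*sqrt(47) - 628*M*m (z(m, M) = (-628*m)*M + sqrt(-23 - 24) = -628*M*m + sqrt(-47) = -628*M*m + I*sqrt(47) = I*sqrt(47) - 628*M*m)
z(180, q) + 208569 = (I*sqrt(47) - 628*338*180) + 208569 = (I*sqrt(47) - 38207520) + 208569 = (-38207520 + I*sqrt(47)) + 208569 = -37998951 + I*sqrt(47)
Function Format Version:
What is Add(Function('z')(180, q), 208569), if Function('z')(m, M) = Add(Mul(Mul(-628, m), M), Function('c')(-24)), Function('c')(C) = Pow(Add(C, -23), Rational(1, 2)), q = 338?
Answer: Add(-37998951, Mul(I, Pow(47, Rational(1, 2)))) ≈ Add(-3.7999e+7, Mul(6.8557, I))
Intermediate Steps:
Function('c')(C) = Pow(Add(-23, C), Rational(1, 2))
Function('z')(m, M) = Add(Mul(I, Pow(47, Rational(1, 2))), Mul(-628, M, m)) (Function('z')(m, M) = Add(Mul(Mul(-628, m), M), Pow(Add(-23, -24), Rational(1, 2))) = Add(Mul(-628, M, m), Pow(-47, Rational(1, 2))) = Add(Mul(-628, M, m), Mul(I, Pow(47, Rational(1, 2)))) = Add(Mul(I, Pow(47, Rational(1, 2))), Mul(-628, M, m)))
Add(Function('z')(180, q), 208569) = Add(Add(Mul(I, Pow(47, Rational(1, 2))), Mul(-628, 338, 180)), 208569) = Add(Add(Mul(I, Pow(47, Rational(1, 2))), -38207520), 208569) = Add(Add(-38207520, Mul(I, Pow(47, Rational(1, 2)))), 208569) = Add(-37998951, Mul(I, Pow(47, Rational(1, 2))))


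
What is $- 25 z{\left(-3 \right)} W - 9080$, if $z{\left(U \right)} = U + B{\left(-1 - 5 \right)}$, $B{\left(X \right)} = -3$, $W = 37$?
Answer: $-3530$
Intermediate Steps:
$z{\left(U \right)} = -3 + U$ ($z{\left(U \right)} = U - 3 = -3 + U$)
$- 25 z{\left(-3 \right)} W - 9080 = - 25 \left(-3 - 3\right) 37 - 9080 = \left(-25\right) \left(-6\right) 37 - 9080 = 150 \cdot 37 - 9080 = 5550 - 9080 = -3530$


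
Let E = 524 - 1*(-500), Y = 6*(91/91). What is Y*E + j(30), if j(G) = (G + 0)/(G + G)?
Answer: 12289/2 ≈ 6144.5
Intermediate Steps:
j(G) = 1/2 (j(G) = G/((2*G)) = G*(1/(2*G)) = 1/2)
Y = 6 (Y = 6*(91*(1/91)) = 6*1 = 6)
E = 1024 (E = 524 + 500 = 1024)
Y*E + j(30) = 6*1024 + 1/2 = 6144 + 1/2 = 12289/2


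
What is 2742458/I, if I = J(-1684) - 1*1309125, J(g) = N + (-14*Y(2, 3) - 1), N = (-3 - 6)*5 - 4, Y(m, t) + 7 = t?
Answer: -2742458/1309119 ≈ -2.0949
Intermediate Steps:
Y(m, t) = -7 + t
N = -49 (N = -9*5 - 4 = -45 - 4 = -49)
J(g) = 6 (J(g) = -49 + (-14*(-7 + 3) - 1) = -49 + (-14*(-4) - 1) = -49 + (56 - 1) = -49 + 55 = 6)
I = -1309119 (I = 6 - 1*1309125 = 6 - 1309125 = -1309119)
2742458/I = 2742458/(-1309119) = 2742458*(-1/1309119) = -2742458/1309119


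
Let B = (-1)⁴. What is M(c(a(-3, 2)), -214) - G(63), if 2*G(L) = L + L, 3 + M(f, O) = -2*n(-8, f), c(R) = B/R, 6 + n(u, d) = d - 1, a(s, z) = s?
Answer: -154/3 ≈ -51.333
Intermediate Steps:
B = 1
n(u, d) = -7 + d (n(u, d) = -6 + (d - 1) = -6 + (-1 + d) = -7 + d)
c(R) = 1/R
M(f, O) = 11 - 2*f (M(f, O) = -3 - 2*(-7 + f) = -3 + (14 - 2*f) = 11 - 2*f)
G(L) = L (G(L) = (L + L)/2 = (2*L)/2 = L)
M(c(a(-3, 2)), -214) - G(63) = (11 - 2/(-3)) - 1*63 = (11 - 2*(-⅓)) - 63 = (11 + ⅔) - 63 = 35/3 - 63 = -154/3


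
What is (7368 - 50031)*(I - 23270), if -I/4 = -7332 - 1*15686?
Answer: -2935299726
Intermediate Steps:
I = 92072 (I = -4*(-7332 - 1*15686) = -4*(-7332 - 15686) = -4*(-23018) = 92072)
(7368 - 50031)*(I - 23270) = (7368 - 50031)*(92072 - 23270) = -42663*68802 = -2935299726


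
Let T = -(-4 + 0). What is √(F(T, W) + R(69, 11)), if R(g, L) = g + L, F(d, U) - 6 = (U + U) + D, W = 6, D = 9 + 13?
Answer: 2*√30 ≈ 10.954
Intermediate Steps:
D = 22
T = 4 (T = -1*(-4) = 4)
F(d, U) = 28 + 2*U (F(d, U) = 6 + ((U + U) + 22) = 6 + (2*U + 22) = 6 + (22 + 2*U) = 28 + 2*U)
R(g, L) = L + g
√(F(T, W) + R(69, 11)) = √((28 + 2*6) + (11 + 69)) = √((28 + 12) + 80) = √(40 + 80) = √120 = 2*√30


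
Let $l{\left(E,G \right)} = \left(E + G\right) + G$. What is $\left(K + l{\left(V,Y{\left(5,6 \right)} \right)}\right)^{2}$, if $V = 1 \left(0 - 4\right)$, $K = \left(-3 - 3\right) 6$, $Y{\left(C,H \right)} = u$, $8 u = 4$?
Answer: $1521$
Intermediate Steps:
$u = \frac{1}{2}$ ($u = \frac{1}{8} \cdot 4 = \frac{1}{2} \approx 0.5$)
$Y{\left(C,H \right)} = \frac{1}{2}$
$K = -36$ ($K = \left(-6\right) 6 = -36$)
$V = -4$ ($V = 1 \left(-4\right) = -4$)
$l{\left(E,G \right)} = E + 2 G$
$\left(K + l{\left(V,Y{\left(5,6 \right)} \right)}\right)^{2} = \left(-36 + \left(-4 + 2 \cdot \frac{1}{2}\right)\right)^{2} = \left(-36 + \left(-4 + 1\right)\right)^{2} = \left(-36 - 3\right)^{2} = \left(-39\right)^{2} = 1521$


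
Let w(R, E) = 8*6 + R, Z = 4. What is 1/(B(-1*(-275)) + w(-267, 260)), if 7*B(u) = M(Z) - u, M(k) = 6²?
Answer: -7/1772 ≈ -0.0039503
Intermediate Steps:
w(R, E) = 48 + R
M(k) = 36
B(u) = 36/7 - u/7 (B(u) = (36 - u)/7 = 36/7 - u/7)
1/(B(-1*(-275)) + w(-267, 260)) = 1/((36/7 - (-1)*(-275)/7) + (48 - 267)) = 1/((36/7 - ⅐*275) - 219) = 1/((36/7 - 275/7) - 219) = 1/(-239/7 - 219) = 1/(-1772/7) = -7/1772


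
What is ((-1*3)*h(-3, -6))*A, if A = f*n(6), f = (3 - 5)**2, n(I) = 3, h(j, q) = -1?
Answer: 36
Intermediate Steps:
f = 4 (f = (-2)**2 = 4)
A = 12 (A = 4*3 = 12)
((-1*3)*h(-3, -6))*A = (-1*3*(-1))*12 = -3*(-1)*12 = 3*12 = 36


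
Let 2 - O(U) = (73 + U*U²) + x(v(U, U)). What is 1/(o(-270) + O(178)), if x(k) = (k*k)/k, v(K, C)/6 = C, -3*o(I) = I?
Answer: -1/5640801 ≈ -1.7728e-7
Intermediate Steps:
o(I) = -I/3
v(K, C) = 6*C
x(k) = k (x(k) = k²/k = k)
O(U) = -71 - U³ - 6*U (O(U) = 2 - ((73 + U*U²) + 6*U) = 2 - ((73 + U³) + 6*U) = 2 - (73 + U³ + 6*U) = 2 + (-73 - U³ - 6*U) = -71 - U³ - 6*U)
1/(o(-270) + O(178)) = 1/(-⅓*(-270) + (-71 - 1*178³ - 6*178)) = 1/(90 + (-71 - 1*5639752 - 1068)) = 1/(90 + (-71 - 5639752 - 1068)) = 1/(90 - 5640891) = 1/(-5640801) = -1/5640801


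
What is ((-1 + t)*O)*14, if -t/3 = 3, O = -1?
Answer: 140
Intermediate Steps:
t = -9 (t = -3*3 = -9)
((-1 + t)*O)*14 = ((-1 - 9)*(-1))*14 = -10*(-1)*14 = 10*14 = 140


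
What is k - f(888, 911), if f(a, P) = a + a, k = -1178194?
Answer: -1179970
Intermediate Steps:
f(a, P) = 2*a
k - f(888, 911) = -1178194 - 2*888 = -1178194 - 1*1776 = -1178194 - 1776 = -1179970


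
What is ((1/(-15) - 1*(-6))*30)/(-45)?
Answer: -178/45 ≈ -3.9556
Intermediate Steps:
((1/(-15) - 1*(-6))*30)/(-45) = ((-1/15 + 6)*30)*(-1/45) = ((89/15)*30)*(-1/45) = 178*(-1/45) = -178/45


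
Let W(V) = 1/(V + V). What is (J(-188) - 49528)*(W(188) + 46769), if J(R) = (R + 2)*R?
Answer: -32004963900/47 ≈ -6.8096e+8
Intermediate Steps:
J(R) = R*(2 + R) (J(R) = (2 + R)*R = R*(2 + R))
W(V) = 1/(2*V)
(J(-188) - 49528)*(W(188) + 46769) = (-188*(2 - 188) - 49528)*((½)/188 + 46769) = (-188*(-186) - 49528)*((½)*(1/188) + 46769) = (34968 - 49528)*(1/376 + 46769) = -14560*17585145/376 = -32004963900/47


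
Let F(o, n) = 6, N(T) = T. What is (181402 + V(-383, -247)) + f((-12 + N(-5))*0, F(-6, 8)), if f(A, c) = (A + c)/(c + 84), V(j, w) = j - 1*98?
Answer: 2713816/15 ≈ 1.8092e+5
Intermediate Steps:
V(j, w) = -98 + j (V(j, w) = j - 98 = -98 + j)
f(A, c) = (A + c)/(84 + c)
(181402 + V(-383, -247)) + f((-12 + N(-5))*0, F(-6, 8)) = (181402 + (-98 - 383)) + ((-12 - 5)*0 + 6)/(84 + 6) = (181402 - 481) + (-17*0 + 6)/90 = 180921 + (0 + 6)/90 = 180921 + (1/90)*6 = 180921 + 1/15 = 2713816/15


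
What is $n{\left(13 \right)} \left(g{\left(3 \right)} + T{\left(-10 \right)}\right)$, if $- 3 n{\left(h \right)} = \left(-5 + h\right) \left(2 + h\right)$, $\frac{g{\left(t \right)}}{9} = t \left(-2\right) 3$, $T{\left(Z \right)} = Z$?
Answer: $6880$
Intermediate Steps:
$g{\left(t \right)} = - 54 t$ ($g{\left(t \right)} = 9 t \left(-2\right) 3 = 9 - 2 t 3 = 9 \left(- 6 t\right) = - 54 t$)
$n{\left(h \right)} = - \frac{\left(-5 + h\right) \left(2 + h\right)}{3}$
$n{\left(13 \right)} \left(g{\left(3 \right)} + T{\left(-10 \right)}\right) = \left(\frac{10}{3} + 13 - \frac{13^{2}}{3}\right) \left(\left(-54\right) 3 - 10\right) = \left(\frac{10}{3} + 13 - \frac{169}{3}\right) \left(-162 - 10\right) = \left(\frac{10}{3} + 13 - \frac{169}{3}\right) \left(-172\right) = \left(-40\right) \left(-172\right) = 6880$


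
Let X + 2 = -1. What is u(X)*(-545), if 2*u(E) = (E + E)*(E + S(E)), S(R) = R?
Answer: -9810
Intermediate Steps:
X = -3 (X = -2 - 1 = -3)
u(E) = 2*E**2 (u(E) = ((E + E)*(E + E))/2 = ((2*E)*(2*E))/2 = (4*E**2)/2 = 2*E**2)
u(X)*(-545) = (2*(-3)**2)*(-545) = (2*9)*(-545) = 18*(-545) = -9810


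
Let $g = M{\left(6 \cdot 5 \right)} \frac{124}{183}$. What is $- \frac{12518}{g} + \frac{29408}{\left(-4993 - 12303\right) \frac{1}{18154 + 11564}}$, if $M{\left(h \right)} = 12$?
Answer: $- \frac{13958902351}{268088} \approx -52068.0$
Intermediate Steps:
$g = \frac{496}{61}$ ($g = 12 \cdot \frac{124}{183} = \frac{496}{61} \approx 8.1311$)
$- \frac{12518}{g} + \frac{29408}{\left(-4993 - 12303\right) \frac{1}{18154 + 11564}} = - \frac{12518}{\frac{496}{61}} + \frac{29408}{\left(-4993 - 12303\right) \frac{1}{18154 + 11564}} = \left(-12518\right) \frac{61}{496} + \frac{29408}{\left(-17296\right) \frac{1}{29718}} = - \frac{381799}{248} + \frac{29408}{\left(-17296\right) \frac{1}{29718}} = - \frac{381799}{248} + \frac{29408}{- \frac{8648}{14859}} = - \frac{381799}{248} + 29408 \left(- \frac{14859}{8648}\right) = - \frac{381799}{248} - \frac{54621684}{1081} = - \frac{13958902351}{268088}$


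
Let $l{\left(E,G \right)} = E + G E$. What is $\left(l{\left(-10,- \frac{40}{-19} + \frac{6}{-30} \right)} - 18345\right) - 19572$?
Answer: $- \frac{720975}{19} \approx -37946.0$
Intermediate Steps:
$l{\left(E,G \right)} = E + E G$
$\left(l{\left(-10,- \frac{40}{-19} + \frac{6}{-30} \right)} - 18345\right) - 19572 = \left(- 10 \left(1 + \left(- \frac{40}{-19} + \frac{6}{-30}\right)\right) - 18345\right) - 19572 = \left(- 10 \left(1 + \left(\left(-40\right) \left(- \frac{1}{19}\right) + 6 \left(- \frac{1}{30}\right)\right)\right) - 18345\right) - 19572 = \left(- 10 \left(1 + \left(\frac{40}{19} - \frac{1}{5}\right)\right) - 18345\right) - 19572 = \left(- 10 \left(1 + \frac{181}{95}\right) - 18345\right) - 19572 = \left(\left(-10\right) \frac{276}{95} - 18345\right) - 19572 = \left(- \frac{552}{19} - 18345\right) - 19572 = - \frac{349107}{19} - 19572 = - \frac{720975}{19}$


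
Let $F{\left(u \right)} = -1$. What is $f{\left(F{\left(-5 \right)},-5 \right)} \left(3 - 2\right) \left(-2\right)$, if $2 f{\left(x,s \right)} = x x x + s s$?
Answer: $-24$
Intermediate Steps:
$f{\left(x,s \right)} = \frac{s^{2}}{2} + \frac{x^{3}}{2}$ ($f{\left(x,s \right)} = \frac{x x x + s s}{2} = \frac{x^{2} x + s^{2}}{2} = \frac{x^{3} + s^{2}}{2} = \frac{s^{2} + x^{3}}{2} = \frac{s^{2}}{2} + \frac{x^{3}}{2}$)
$f{\left(F{\left(-5 \right)},-5 \right)} \left(3 - 2\right) \left(-2\right) = \left(\frac{\left(-5\right)^{2}}{2} + \frac{\left(-1\right)^{3}}{2}\right) \left(3 - 2\right) \left(-2\right) = \left(\frac{1}{2} \cdot 25 + \frac{1}{2} \left(-1\right)\right) 1 \left(-2\right) = \left(\frac{25}{2} - \frac{1}{2}\right) \left(-2\right) = 12 \left(-2\right) = -24$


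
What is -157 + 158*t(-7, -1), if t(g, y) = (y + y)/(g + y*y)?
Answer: -313/3 ≈ -104.33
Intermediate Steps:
t(g, y) = 2*y/(g + y**2) (t(g, y) = (2*y)/(g + y**2) = 2*y/(g + y**2))
-157 + 158*t(-7, -1) = -157 + 158*(2*(-1)/(-7 + (-1)**2)) = -157 + 158*(2*(-1)/(-7 + 1)) = -157 + 158*(2*(-1)/(-6)) = -157 + 158*(2*(-1)*(-1/6)) = -157 + 158*(1/3) = -157 + 158/3 = -313/3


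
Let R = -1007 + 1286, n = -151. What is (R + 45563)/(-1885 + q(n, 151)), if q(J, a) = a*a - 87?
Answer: 45842/20829 ≈ 2.2009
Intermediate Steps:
R = 279
q(J, a) = -87 + a² (q(J, a) = a² - 87 = -87 + a²)
(R + 45563)/(-1885 + q(n, 151)) = (279 + 45563)/(-1885 + (-87 + 151²)) = 45842/(-1885 + (-87 + 22801)) = 45842/(-1885 + 22714) = 45842/20829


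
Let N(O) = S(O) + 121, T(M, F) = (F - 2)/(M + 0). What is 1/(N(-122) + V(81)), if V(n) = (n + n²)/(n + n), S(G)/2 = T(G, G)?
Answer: 61/10006 ≈ 0.0060963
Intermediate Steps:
T(M, F) = (-2 + F)/M
S(G) = 2*(-2 + G)/G (S(G) = 2*((-2 + G)/G) = 2*(-2 + G)/G)
V(n) = (n + n²)/(2*n) (V(n) = (n + n²)/((2*n)) = (n + n²)*(1/(2*n)) = (n + n²)/(2*n))
N(O) = 123 - 4/O (N(O) = (2 - 4/O) + 121 = 123 - 4/O)
1/(N(-122) + V(81)) = 1/((123 - 4/(-122)) + (½ + (½)*81)) = 1/((123 - 4*(-1/122)) + (½ + 81/2)) = 1/((123 + 2/61) + 41) = 1/(7505/61 + 41) = 1/(10006/61) = 61/10006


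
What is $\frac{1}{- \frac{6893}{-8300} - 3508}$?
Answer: $- \frac{8300}{29109507} \approx -0.00028513$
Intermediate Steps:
$\frac{1}{- \frac{6893}{-8300} - 3508} = \frac{1}{\left(-6893\right) \left(- \frac{1}{8300}\right) - 3508} = \frac{1}{\frac{6893}{8300} - 3508} = \frac{1}{- \frac{29109507}{8300}} = - \frac{8300}{29109507}$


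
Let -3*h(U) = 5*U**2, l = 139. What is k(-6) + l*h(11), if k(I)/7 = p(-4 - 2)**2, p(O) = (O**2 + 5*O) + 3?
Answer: -82394/3 ≈ -27465.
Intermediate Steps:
h(U) = -5*U**2/3
p(O) = 3 + O**2 + 5*O
k(I) = 567 (k(I) = 7*(3 + (-4 - 2)**2 + 5*(-4 - 2))**2 = 7*(3 + (-6)**2 + 5*(-6))**2 = 7*(3 + 36 - 30)**2 = 7*9**2 = 7*81 = 567)
k(-6) + l*h(11) = 567 + 139*(-5/3*11**2) = 567 + 139*(-5/3*121) = 567 + 139*(-605/3) = 567 - 84095/3 = -82394/3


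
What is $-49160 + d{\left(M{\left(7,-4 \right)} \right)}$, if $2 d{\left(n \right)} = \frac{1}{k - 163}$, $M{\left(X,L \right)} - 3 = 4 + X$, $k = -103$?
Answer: $- \frac{26153121}{532} \approx -49160.0$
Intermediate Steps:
$M{\left(X,L \right)} = 7 + X$ ($M{\left(X,L \right)} = 3 + \left(4 + X\right) = 7 + X$)
$d{\left(n \right)} = - \frac{1}{532}$ ($d{\left(n \right)} = \frac{1}{2 \left(-103 - 163\right)} = \frac{1}{2 \left(-266\right)} = \frac{1}{2} \left(- \frac{1}{266}\right) = - \frac{1}{532}$)
$-49160 + d{\left(M{\left(7,-4 \right)} \right)} = -49160 - \frac{1}{532} = - \frac{26153121}{532}$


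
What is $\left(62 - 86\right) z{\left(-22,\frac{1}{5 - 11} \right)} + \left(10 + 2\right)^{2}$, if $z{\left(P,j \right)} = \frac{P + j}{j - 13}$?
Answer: $\frac{8184}{79} \approx 103.59$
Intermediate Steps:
$z{\left(P,j \right)} = \frac{P + j}{-13 + j}$
$\left(62 - 86\right) z{\left(-22,\frac{1}{5 - 11} \right)} + \left(10 + 2\right)^{2} = \left(62 - 86\right) \frac{-22 + \frac{1}{5 - 11}}{-13 + \frac{1}{5 - 11}} + \left(10 + 2\right)^{2} = - 24 \frac{-22 + \frac{1}{-6}}{-13 + \frac{1}{-6}} + 12^{2} = - 24 \frac{-22 - \frac{1}{6}}{-13 - \frac{1}{6}} + 144 = - 24 \frac{1}{- \frac{79}{6}} \left(- \frac{133}{6}\right) + 144 = - 24 \left(\left(- \frac{6}{79}\right) \left(- \frac{133}{6}\right)\right) + 144 = \left(-24\right) \frac{133}{79} + 144 = - \frac{3192}{79} + 144 = \frac{8184}{79}$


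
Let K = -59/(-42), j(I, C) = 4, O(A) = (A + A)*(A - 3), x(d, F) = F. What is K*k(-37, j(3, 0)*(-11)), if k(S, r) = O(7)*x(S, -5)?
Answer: -1180/3 ≈ -393.33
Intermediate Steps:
O(A) = 2*A*(-3 + A) (O(A) = (2*A)*(-3 + A) = 2*A*(-3 + A))
k(S, r) = -280 (k(S, r) = (2*7*(-3 + 7))*(-5) = (2*7*4)*(-5) = 56*(-5) = -280)
K = 59/42 (K = -59*(-1/42) = 59/42 ≈ 1.4048)
K*k(-37, j(3, 0)*(-11)) = (59/42)*(-280) = -1180/3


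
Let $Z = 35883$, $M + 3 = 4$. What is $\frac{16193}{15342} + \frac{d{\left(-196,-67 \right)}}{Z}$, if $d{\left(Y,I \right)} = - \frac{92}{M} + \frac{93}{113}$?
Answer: $\frac{21833655907}{20736139806} \approx 1.0529$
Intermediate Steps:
$M = 1$ ($M = -3 + 4 = 1$)
$d{\left(Y,I \right)} = - \frac{10303}{113}$ ($d{\left(Y,I \right)} = - \frac{92}{1} + \frac{93}{113} = \left(-92\right) 1 + 93 \cdot \frac{1}{113} = -92 + \frac{93}{113} = - \frac{10303}{113}$)
$\frac{16193}{15342} + \frac{d{\left(-196,-67 \right)}}{Z} = \frac{16193}{15342} - \frac{10303}{113 \cdot 35883} = 16193 \cdot \frac{1}{15342} - \frac{10303}{4054779} = \frac{16193}{15342} - \frac{10303}{4054779} = \frac{21833655907}{20736139806}$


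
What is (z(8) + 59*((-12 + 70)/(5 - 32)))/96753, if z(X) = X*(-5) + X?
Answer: -4286/2612331 ≈ -0.0016407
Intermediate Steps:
z(X) = -4*X (z(X) = -5*X + X = -4*X)
(z(8) + 59*((-12 + 70)/(5 - 32)))/96753 = (-4*8 + 59*((-12 + 70)/(5 - 32)))/96753 = (-32 + 59*(58/(-27)))*(1/96753) = (-32 + 59*(58*(-1/27)))*(1/96753) = (-32 + 59*(-58/27))*(1/96753) = (-32 - 3422/27)*(1/96753) = -4286/27*1/96753 = -4286/2612331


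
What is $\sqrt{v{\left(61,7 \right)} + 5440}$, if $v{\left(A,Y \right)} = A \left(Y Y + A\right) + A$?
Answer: $\sqrt{12211} \approx 110.5$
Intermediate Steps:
$v{\left(A,Y \right)} = A + A \left(A + Y^{2}\right)$ ($v{\left(A,Y \right)} = A \left(Y^{2} + A\right) + A = A \left(A + Y^{2}\right) + A = A + A \left(A + Y^{2}\right)$)
$\sqrt{v{\left(61,7 \right)} + 5440} = \sqrt{61 \left(1 + 61 + 7^{2}\right) + 5440} = \sqrt{61 \left(1 + 61 + 49\right) + 5440} = \sqrt{61 \cdot 111 + 5440} = \sqrt{6771 + 5440} = \sqrt{12211}$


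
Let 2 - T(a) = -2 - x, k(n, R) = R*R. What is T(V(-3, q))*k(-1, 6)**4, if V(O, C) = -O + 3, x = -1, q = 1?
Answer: 5038848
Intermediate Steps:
k(n, R) = R**2
V(O, C) = 3 - O
T(a) = 3 (T(a) = 2 - (-2 - 1*(-1)) = 2 - (-2 + 1) = 2 - 1*(-1) = 2 + 1 = 3)
T(V(-3, q))*k(-1, 6)**4 = 3*(6**2)**4 = 3*36**4 = 3*1679616 = 5038848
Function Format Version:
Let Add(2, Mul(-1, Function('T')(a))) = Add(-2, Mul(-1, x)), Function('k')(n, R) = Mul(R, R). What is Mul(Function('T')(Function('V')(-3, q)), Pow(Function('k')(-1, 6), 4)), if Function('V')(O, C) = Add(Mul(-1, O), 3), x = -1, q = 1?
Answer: 5038848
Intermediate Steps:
Function('k')(n, R) = Pow(R, 2)
Function('V')(O, C) = Add(3, Mul(-1, O))
Function('T')(a) = 3 (Function('T')(a) = Add(2, Mul(-1, Add(-2, Mul(-1, -1)))) = Add(2, Mul(-1, Add(-2, 1))) = Add(2, Mul(-1, -1)) = Add(2, 1) = 3)
Mul(Function('T')(Function('V')(-3, q)), Pow(Function('k')(-1, 6), 4)) = Mul(3, Pow(Pow(6, 2), 4)) = Mul(3, Pow(36, 4)) = Mul(3, 1679616) = 5038848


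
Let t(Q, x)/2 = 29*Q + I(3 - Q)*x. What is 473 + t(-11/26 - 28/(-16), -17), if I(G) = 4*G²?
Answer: 28607/169 ≈ 169.27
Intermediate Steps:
t(Q, x) = 58*Q + 8*x*(3 - Q)² (t(Q, x) = 2*(29*Q + (4*(3 - Q)²)*x) = 2*(29*Q + 4*x*(3 - Q)²) = 58*Q + 8*x*(3 - Q)²)
473 + t(-11/26 - 28/(-16), -17) = 473 + (58*(-11/26 - 28/(-16)) + 8*(-17)*(-3 + (-11/26 - 28/(-16)))²) = 473 + (58*(-11*1/26 - 28*(-1/16)) + 8*(-17)*(-3 + (-11*1/26 - 28*(-1/16)))²) = 473 + (58*(-11/26 + 7/4) + 8*(-17)*(-3 + (-11/26 + 7/4))²) = 473 + (58*(69/52) + 8*(-17)*(-3 + 69/52)²) = 473 + (2001/26 + 8*(-17)*(-87/52)²) = 473 + (2001/26 + 8*(-17)*(7569/2704)) = 473 + (2001/26 - 128673/338) = 473 - 51330/169 = 28607/169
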